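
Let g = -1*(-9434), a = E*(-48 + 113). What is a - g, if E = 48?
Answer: -6314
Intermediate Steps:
a = 3120 (a = 48*(-48 + 113) = 48*65 = 3120)
g = 9434
a - g = 3120 - 1*9434 = 3120 - 9434 = -6314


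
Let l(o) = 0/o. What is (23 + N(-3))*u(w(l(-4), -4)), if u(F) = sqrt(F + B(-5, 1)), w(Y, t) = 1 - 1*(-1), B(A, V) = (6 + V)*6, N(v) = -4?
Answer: 38*sqrt(11) ≈ 126.03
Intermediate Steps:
l(o) = 0
B(A, V) = 36 + 6*V
w(Y, t) = 2 (w(Y, t) = 1 + 1 = 2)
u(F) = sqrt(42 + F) (u(F) = sqrt(F + (36 + 6*1)) = sqrt(F + (36 + 6)) = sqrt(F + 42) = sqrt(42 + F))
(23 + N(-3))*u(w(l(-4), -4)) = (23 - 4)*sqrt(42 + 2) = 19*sqrt(44) = 19*(2*sqrt(11)) = 38*sqrt(11)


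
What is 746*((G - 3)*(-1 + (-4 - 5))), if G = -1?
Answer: 29840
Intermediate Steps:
746*((G - 3)*(-1 + (-4 - 5))) = 746*((-1 - 3)*(-1 + (-4 - 5))) = 746*(-4*(-1 - 9)) = 746*(-4*(-10)) = 746*40 = 29840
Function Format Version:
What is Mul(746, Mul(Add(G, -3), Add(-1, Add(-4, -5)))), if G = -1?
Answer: 29840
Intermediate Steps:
Mul(746, Mul(Add(G, -3), Add(-1, Add(-4, -5)))) = Mul(746, Mul(Add(-1, -3), Add(-1, Add(-4, -5)))) = Mul(746, Mul(-4, Add(-1, -9))) = Mul(746, Mul(-4, -10)) = Mul(746, 40) = 29840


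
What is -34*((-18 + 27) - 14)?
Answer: 170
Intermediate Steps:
-34*((-18 + 27) - 14) = -34*(9 - 14) = -34*(-5) = 170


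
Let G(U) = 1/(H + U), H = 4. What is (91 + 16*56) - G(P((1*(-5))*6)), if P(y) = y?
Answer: 25663/26 ≈ 987.04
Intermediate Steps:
G(U) = 1/(4 + U)
(91 + 16*56) - G(P((1*(-5))*6)) = (91 + 16*56) - 1/(4 + (1*(-5))*6) = (91 + 896) - 1/(4 - 5*6) = 987 - 1/(4 - 30) = 987 - 1/(-26) = 987 - 1*(-1/26) = 987 + 1/26 = 25663/26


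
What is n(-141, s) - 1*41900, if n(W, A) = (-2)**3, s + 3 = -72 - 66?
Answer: -41908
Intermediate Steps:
s = -141 (s = -3 + (-72 - 66) = -3 - 138 = -141)
n(W, A) = -8
n(-141, s) - 1*41900 = -8 - 1*41900 = -8 - 41900 = -41908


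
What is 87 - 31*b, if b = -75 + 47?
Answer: 955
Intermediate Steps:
b = -28
87 - 31*b = 87 - 31*(-28) = 87 + 868 = 955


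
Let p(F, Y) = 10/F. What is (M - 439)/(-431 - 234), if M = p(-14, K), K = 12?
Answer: 162/245 ≈ 0.66122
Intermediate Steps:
M = -5/7 (M = 10/(-14) = 10*(-1/14) = -5/7 ≈ -0.71429)
(M - 439)/(-431 - 234) = (-5/7 - 439)/(-431 - 234) = -3078/7/(-665) = -3078/7*(-1/665) = 162/245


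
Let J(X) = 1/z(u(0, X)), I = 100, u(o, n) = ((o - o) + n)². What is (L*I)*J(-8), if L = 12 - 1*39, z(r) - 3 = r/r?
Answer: -675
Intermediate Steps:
u(o, n) = n² (u(o, n) = (0 + n)² = n²)
z(r) = 4 (z(r) = 3 + r/r = 3 + 1 = 4)
L = -27 (L = 12 - 39 = -27)
J(X) = ¼ (J(X) = 1/4 = ¼)
(L*I)*J(-8) = -27*100*(¼) = -2700*¼ = -675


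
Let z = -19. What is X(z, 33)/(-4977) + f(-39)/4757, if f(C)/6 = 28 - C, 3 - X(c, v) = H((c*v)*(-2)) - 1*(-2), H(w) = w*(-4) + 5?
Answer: -46570/50481 ≈ -0.92253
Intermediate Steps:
H(w) = 5 - 4*w (H(w) = -4*w + 5 = 5 - 4*w)
X(c, v) = -4 - 8*c*v (X(c, v) = 3 - ((5 - 4*c*v*(-2)) - 1*(-2)) = 3 - ((5 - (-8)*c*v) + 2) = 3 - ((5 + 8*c*v) + 2) = 3 - (7 + 8*c*v) = 3 + (-7 - 8*c*v) = -4 - 8*c*v)
f(C) = 168 - 6*C (f(C) = 6*(28 - C) = 168 - 6*C)
X(z, 33)/(-4977) + f(-39)/4757 = (-4 - 8*(-19)*33)/(-4977) + (168 - 6*(-39))/4757 = (-4 + 5016)*(-1/4977) + (168 + 234)*(1/4757) = 5012*(-1/4977) + 402*(1/4757) = -716/711 + 6/71 = -46570/50481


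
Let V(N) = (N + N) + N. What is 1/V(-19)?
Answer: -1/57 ≈ -0.017544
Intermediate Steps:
V(N) = 3*N (V(N) = 2*N + N = 3*N)
1/V(-19) = 1/(3*(-19)) = 1/(-57) = -1/57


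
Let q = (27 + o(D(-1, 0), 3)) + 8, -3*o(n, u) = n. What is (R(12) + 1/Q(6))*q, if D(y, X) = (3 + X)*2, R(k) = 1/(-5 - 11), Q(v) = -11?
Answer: -81/16 ≈ -5.0625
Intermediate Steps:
R(k) = -1/16 (R(k) = 1/(-16) = -1/16)
D(y, X) = 6 + 2*X
o(n, u) = -n/3
q = 33 (q = (27 - (6 + 2*0)/3) + 8 = (27 - (6 + 0)/3) + 8 = (27 - ⅓*6) + 8 = (27 - 2) + 8 = 25 + 8 = 33)
(R(12) + 1/Q(6))*q = (-1/16 + 1/(-11))*33 = (-1/16 - 1/11)*33 = -27/176*33 = -81/16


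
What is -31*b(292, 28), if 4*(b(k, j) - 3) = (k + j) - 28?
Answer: -2356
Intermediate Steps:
b(k, j) = -4 + j/4 + k/4 (b(k, j) = 3 + ((k + j) - 28)/4 = 3 + ((j + k) - 28)/4 = 3 + (-28 + j + k)/4 = 3 + (-7 + j/4 + k/4) = -4 + j/4 + k/4)
-31*b(292, 28) = -31*(-4 + (1/4)*28 + (1/4)*292) = -31*(-4 + 7 + 73) = -31*76 = -2356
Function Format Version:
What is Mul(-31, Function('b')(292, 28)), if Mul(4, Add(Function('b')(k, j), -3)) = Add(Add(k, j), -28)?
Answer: -2356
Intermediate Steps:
Function('b')(k, j) = Add(-4, Mul(Rational(1, 4), j), Mul(Rational(1, 4), k)) (Function('b')(k, j) = Add(3, Mul(Rational(1, 4), Add(Add(k, j), -28))) = Add(3, Mul(Rational(1, 4), Add(Add(j, k), -28))) = Add(3, Mul(Rational(1, 4), Add(-28, j, k))) = Add(3, Add(-7, Mul(Rational(1, 4), j), Mul(Rational(1, 4), k))) = Add(-4, Mul(Rational(1, 4), j), Mul(Rational(1, 4), k)))
Mul(-31, Function('b')(292, 28)) = Mul(-31, Add(-4, Mul(Rational(1, 4), 28), Mul(Rational(1, 4), 292))) = Mul(-31, Add(-4, 7, 73)) = Mul(-31, 76) = -2356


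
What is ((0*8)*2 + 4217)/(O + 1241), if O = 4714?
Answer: 4217/5955 ≈ 0.70814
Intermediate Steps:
((0*8)*2 + 4217)/(O + 1241) = ((0*8)*2 + 4217)/(4714 + 1241) = (0*2 + 4217)/5955 = (0 + 4217)*(1/5955) = 4217*(1/5955) = 4217/5955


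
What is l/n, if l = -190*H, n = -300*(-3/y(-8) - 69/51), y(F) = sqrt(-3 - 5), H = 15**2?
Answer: -445740/6833 - 247095*I*sqrt(2)/6833 ≈ -65.233 - 51.141*I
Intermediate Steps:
H = 225
y(F) = 2*I*sqrt(2) (y(F) = sqrt(-8) = 2*I*sqrt(2))
n = 6900/17 - 225*I*sqrt(2) (n = -300*(-3*(-I*sqrt(2)/4) - 69/51) = -300*(-(-3)*I*sqrt(2)/4 - 69*1/51) = -300*(3*I*sqrt(2)/4 - 23/17) = -300*(-23/17 + 3*I*sqrt(2)/4) = 6900/17 - 225*I*sqrt(2) ≈ 405.88 - 318.2*I)
l = -42750 (l = -190*225 = -42750)
l/n = -42750/(6900/17 - 225*I*sqrt(2))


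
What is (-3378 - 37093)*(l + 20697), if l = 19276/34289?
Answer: -28722216451939/34289 ≈ -8.3765e+8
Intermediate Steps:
l = 19276/34289 (l = 19276*(1/34289) = 19276/34289 ≈ 0.56216)
(-3378 - 37093)*(l + 20697) = (-3378 - 37093)*(19276/34289 + 20697) = -40471*709698709/34289 = -28722216451939/34289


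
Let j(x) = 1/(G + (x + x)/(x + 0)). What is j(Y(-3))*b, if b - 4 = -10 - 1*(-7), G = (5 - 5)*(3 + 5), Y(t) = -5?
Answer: ½ ≈ 0.50000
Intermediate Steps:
G = 0 (G = 0*8 = 0)
b = 1 (b = 4 + (-10 - 1*(-7)) = 4 + (-10 + 7) = 4 - 3 = 1)
j(x) = ½ (j(x) = 1/(0 + (x + x)/(x + 0)) = 1/(0 + (2*x)/x) = 1/(0 + 2) = 1/2 = ½)
j(Y(-3))*b = (½)*1 = ½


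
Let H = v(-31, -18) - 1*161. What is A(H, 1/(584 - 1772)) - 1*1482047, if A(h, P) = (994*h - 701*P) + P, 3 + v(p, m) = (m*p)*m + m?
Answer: -3459067052/297 ≈ -1.1647e+7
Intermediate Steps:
v(p, m) = -3 + m + p*m**2 (v(p, m) = -3 + ((m*p)*m + m) = -3 + (p*m**2 + m) = -3 + (m + p*m**2) = -3 + m + p*m**2)
H = -10226 (H = (-3 - 18 - 31*(-18)**2) - 1*161 = (-3 - 18 - 31*324) - 161 = (-3 - 18 - 10044) - 161 = -10065 - 161 = -10226)
A(h, P) = -700*P + 994*h (A(h, P) = (-701*P + 994*h) + P = -700*P + 994*h)
A(H, 1/(584 - 1772)) - 1*1482047 = (-700/(584 - 1772) + 994*(-10226)) - 1*1482047 = (-700/(-1188) - 10164644) - 1482047 = (-700*(-1/1188) - 10164644) - 1482047 = (175/297 - 10164644) - 1482047 = -3018899093/297 - 1482047 = -3459067052/297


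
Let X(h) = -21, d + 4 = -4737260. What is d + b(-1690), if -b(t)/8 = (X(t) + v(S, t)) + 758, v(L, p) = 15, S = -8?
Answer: -4743280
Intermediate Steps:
d = -4737264 (d = -4 - 4737260 = -4737264)
b(t) = -6016 (b(t) = -8*((-21 + 15) + 758) = -8*(-6 + 758) = -8*752 = -6016)
d + b(-1690) = -4737264 - 6016 = -4743280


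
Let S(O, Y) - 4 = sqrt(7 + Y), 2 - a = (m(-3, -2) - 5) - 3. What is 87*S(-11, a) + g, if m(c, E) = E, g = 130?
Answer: 478 + 87*sqrt(19) ≈ 857.22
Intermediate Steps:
a = 12 (a = 2 - ((-2 - 5) - 3) = 2 - (-7 - 3) = 2 - 1*(-10) = 2 + 10 = 12)
S(O, Y) = 4 + sqrt(7 + Y)
87*S(-11, a) + g = 87*(4 + sqrt(7 + 12)) + 130 = 87*(4 + sqrt(19)) + 130 = (348 + 87*sqrt(19)) + 130 = 478 + 87*sqrt(19)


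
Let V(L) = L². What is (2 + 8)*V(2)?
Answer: 40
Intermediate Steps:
(2 + 8)*V(2) = (2 + 8)*2² = 10*4 = 40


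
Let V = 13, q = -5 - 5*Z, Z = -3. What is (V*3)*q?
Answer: 390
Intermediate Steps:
q = 10 (q = -5 - 5*(-3) = -5 + 15 = 10)
(V*3)*q = (13*3)*10 = 39*10 = 390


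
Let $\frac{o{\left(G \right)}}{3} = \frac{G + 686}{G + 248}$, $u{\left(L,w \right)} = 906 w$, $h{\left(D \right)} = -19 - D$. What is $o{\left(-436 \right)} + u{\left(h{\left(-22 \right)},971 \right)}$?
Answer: $\frac{82693869}{94} \approx 8.7972 \cdot 10^{5}$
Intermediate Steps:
$o{\left(G \right)} = \frac{3 \left(686 + G\right)}{248 + G}$ ($o{\left(G \right)} = 3 \frac{G + 686}{G + 248} = 3 \frac{686 + G}{248 + G} = \frac{3 \left(686 + G\right)}{248 + G}$)
$o{\left(-436 \right)} + u{\left(h{\left(-22 \right)},971 \right)} = \frac{3 \left(686 - 436\right)}{248 - 436} + 906 \cdot 971 = 3 \frac{1}{-188} \cdot 250 + 879726 = 3 \left(- \frac{1}{188}\right) 250 + 879726 = - \frac{375}{94} + 879726 = \frac{82693869}{94}$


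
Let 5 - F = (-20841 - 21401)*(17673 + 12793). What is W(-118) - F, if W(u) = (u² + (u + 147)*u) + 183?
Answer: -1286934092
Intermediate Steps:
F = 1286944777 (F = 5 - (-20841 - 21401)*(17673 + 12793) = 5 - (-42242)*30466 = 5 - 1*(-1286944772) = 5 + 1286944772 = 1286944777)
W(u) = 183 + u² + u*(147 + u) (W(u) = (u² + (147 + u)*u) + 183 = (u² + u*(147 + u)) + 183 = 183 + u² + u*(147 + u))
W(-118) - F = (183 + 2*(-118)² + 147*(-118)) - 1*1286944777 = (183 + 2*13924 - 17346) - 1286944777 = (183 + 27848 - 17346) - 1286944777 = 10685 - 1286944777 = -1286934092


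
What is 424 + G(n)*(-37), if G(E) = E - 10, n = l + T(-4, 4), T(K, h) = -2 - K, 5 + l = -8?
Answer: 1201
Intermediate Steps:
l = -13 (l = -5 - 8 = -13)
n = -11 (n = -13 + (-2 - 1*(-4)) = -13 + (-2 + 4) = -13 + 2 = -11)
G(E) = -10 + E
424 + G(n)*(-37) = 424 + (-10 - 11)*(-37) = 424 - 21*(-37) = 424 + 777 = 1201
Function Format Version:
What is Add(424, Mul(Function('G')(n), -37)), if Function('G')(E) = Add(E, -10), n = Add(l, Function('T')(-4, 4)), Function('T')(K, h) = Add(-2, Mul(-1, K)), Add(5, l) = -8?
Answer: 1201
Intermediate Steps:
l = -13 (l = Add(-5, -8) = -13)
n = -11 (n = Add(-13, Add(-2, Mul(-1, -4))) = Add(-13, Add(-2, 4)) = Add(-13, 2) = -11)
Function('G')(E) = Add(-10, E)
Add(424, Mul(Function('G')(n), -37)) = Add(424, Mul(Add(-10, -11), -37)) = Add(424, Mul(-21, -37)) = Add(424, 777) = 1201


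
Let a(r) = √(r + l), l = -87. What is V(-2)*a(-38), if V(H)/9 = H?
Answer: -90*I*√5 ≈ -201.25*I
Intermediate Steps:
V(H) = 9*H
a(r) = √(-87 + r) (a(r) = √(r - 87) = √(-87 + r))
V(-2)*a(-38) = (9*(-2))*√(-87 - 38) = -90*I*√5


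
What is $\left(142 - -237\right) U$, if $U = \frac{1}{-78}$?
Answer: $- \frac{379}{78} \approx -4.859$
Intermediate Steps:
$U = - \frac{1}{78} \approx -0.012821$
$\left(142 - -237\right) U = \left(142 - -237\right) \left(- \frac{1}{78}\right) = \left(142 + 237\right) \left(- \frac{1}{78}\right) = 379 \left(- \frac{1}{78}\right) = - \frac{379}{78}$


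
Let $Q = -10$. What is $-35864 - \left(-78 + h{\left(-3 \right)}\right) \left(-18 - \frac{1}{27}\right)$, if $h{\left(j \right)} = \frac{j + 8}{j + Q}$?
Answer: $- \frac{13084517}{351} \approx -37278.0$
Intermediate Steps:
$h{\left(j \right)} = \frac{8 + j}{-10 + j}$ ($h{\left(j \right)} = \frac{j + 8}{j - 10} = \frac{8 + j}{-10 + j}$)
$-35864 - \left(-78 + h{\left(-3 \right)}\right) \left(-18 - \frac{1}{27}\right) = -35864 - \left(-78 + \frac{8 - 3}{-10 - 3}\right) \left(-18 - \frac{1}{27}\right) = -35864 - \left(-78 + \frac{1}{-13} \cdot 5\right) \left(-18 - \frac{1}{27}\right) = -35864 - \left(-78 - \frac{5}{13}\right) \left(-18 - \frac{1}{27}\right) = -35864 - \left(-78 - \frac{5}{13}\right) \left(- \frac{487}{27}\right) = -35864 - \left(- \frac{1019}{13}\right) \left(- \frac{487}{27}\right) = -35864 - \frac{496253}{351} = - \frac{13084517}{351}$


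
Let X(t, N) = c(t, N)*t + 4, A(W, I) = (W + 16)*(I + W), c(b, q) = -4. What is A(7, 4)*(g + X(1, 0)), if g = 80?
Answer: 20240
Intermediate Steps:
A(W, I) = (16 + W)*(I + W)
X(t, N) = 4 - 4*t (X(t, N) = -4*t + 4 = 4 - 4*t)
A(7, 4)*(g + X(1, 0)) = (7² + 16*4 + 16*7 + 4*7)*(80 + (4 - 4*1)) = (49 + 64 + 112 + 28)*(80 + (4 - 4)) = 253*(80 + 0) = 253*80 = 20240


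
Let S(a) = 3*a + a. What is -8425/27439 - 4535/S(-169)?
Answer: 118740565/18548764 ≈ 6.4015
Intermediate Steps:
S(a) = 4*a
-8425/27439 - 4535/S(-169) = -8425/27439 - 4535/(4*(-169)) = -8425*1/27439 - 4535/(-676) = -8425/27439 - 4535*(-1/676) = -8425/27439 + 4535/676 = 118740565/18548764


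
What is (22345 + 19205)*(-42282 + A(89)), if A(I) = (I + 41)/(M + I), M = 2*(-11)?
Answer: -117701344200/67 ≈ -1.7567e+9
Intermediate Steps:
M = -22
A(I) = (41 + I)/(-22 + I) (A(I) = (I + 41)/(-22 + I) = (41 + I)/(-22 + I))
(22345 + 19205)*(-42282 + A(89)) = (22345 + 19205)*(-42282 + (41 + 89)/(-22 + 89)) = 41550*(-42282 + 130/67) = 41550*(-2832764/67) = -117701344200/67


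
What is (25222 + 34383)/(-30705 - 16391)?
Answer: -8515/6728 ≈ -1.2656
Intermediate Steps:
(25222 + 34383)/(-30705 - 16391) = 59605/(-47096) = 59605*(-1/47096) = -8515/6728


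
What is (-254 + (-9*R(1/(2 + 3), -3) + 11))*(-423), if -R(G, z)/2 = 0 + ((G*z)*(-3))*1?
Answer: 445419/5 ≈ 89084.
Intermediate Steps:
R(G, z) = 6*G*z (R(G, z) = -2*(0 + ((G*z)*(-3))*1) = -2*(0 - 3*G*z*1) = -2*(0 - 3*G*z) = -(-6)*G*z = 6*G*z)
(-254 + (-9*R(1/(2 + 3), -3) + 11))*(-423) = (-254 + (-54*(-3)/(2 + 3) + 11))*(-423) = (-254 + (-54*(-3)/5 + 11))*(-423) = (-254 + (-9*(-18/5) + 11))*(-423) = (-254 + (162/5 + 11))*(-423) = (-254 + 217/5)*(-423) = -1053/5*(-423) = 445419/5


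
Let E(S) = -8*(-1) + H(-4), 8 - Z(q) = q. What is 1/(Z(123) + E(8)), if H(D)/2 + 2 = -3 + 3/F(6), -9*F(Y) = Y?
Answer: -1/126 ≈ -0.0079365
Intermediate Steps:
F(Y) = -Y/9
Z(q) = 8 - q
H(D) = -19 (H(D) = -4 + 2*(-3 + 3/((-⅑*6))) = -4 + 2*(-3 + 3/(-⅔)) = -4 + 2*(-3 + 3*(-3/2)) = -4 + 2*(-3 - 9/2) = -4 + 2*(-15/2) = -4 - 15 = -19)
E(S) = -11 (E(S) = -8*(-1) - 19 = 8 - 19 = -11)
1/(Z(123) + E(8)) = 1/((8 - 1*123) - 11) = 1/((8 - 123) - 11) = 1/(-115 - 11) = 1/(-126) = -1/126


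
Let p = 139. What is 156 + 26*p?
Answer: 3770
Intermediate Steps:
156 + 26*p = 156 + 26*139 = 156 + 3614 = 3770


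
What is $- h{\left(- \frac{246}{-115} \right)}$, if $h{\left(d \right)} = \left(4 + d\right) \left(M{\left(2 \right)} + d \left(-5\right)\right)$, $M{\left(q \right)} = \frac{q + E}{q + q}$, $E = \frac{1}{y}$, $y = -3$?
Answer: $\frac{1001461}{15870} \approx 63.104$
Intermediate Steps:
$E = - \frac{1}{3}$ ($E = \frac{1}{-3} = - \frac{1}{3} \approx -0.33333$)
$M{\left(q \right)} = \frac{- \frac{1}{3} + q}{2 q}$ ($M{\left(q \right)} = \frac{q - \frac{1}{3}}{q + q} = \frac{- \frac{1}{3} + q}{2 q}$)
$h{\left(d \right)} = \left(4 + d\right) \left(\frac{5}{12} - 5 d\right)$ ($h{\left(d \right)} = \left(4 + d\right) \left(\frac{-1 + 3 \cdot 2}{6 \cdot 2} + d \left(-5\right)\right) = \left(4 + d\right) \left(\frac{1}{6} \cdot \frac{1}{2} \left(-1 + 6\right) - 5 d\right) = \left(4 + d\right) \left(\frac{1}{6} \cdot \frac{1}{2} \cdot 5 - 5 d\right) = \left(4 + d\right) \left(\frac{5}{12} - 5 d\right)$)
$- h{\left(- \frac{246}{-115} \right)} = - (\frac{5}{3} - 5 \left(- \frac{246}{-115}\right)^{2} - \frac{235 \left(- \frac{246}{-115}\right)}{12}) = - (\frac{5}{3} - 5 \left(\left(-246\right) \left(- \frac{1}{115}\right)\right)^{2} - \frac{235 \left(\left(-246\right) \left(- \frac{1}{115}\right)\right)}{12}) = - (\frac{5}{3} - 5 \left(\frac{246}{115}\right)^{2} - \frac{1927}{46}) = - (\frac{5}{3} - \frac{60516}{2645} - \frac{1927}{46}) = \left(-1\right) \left(- \frac{1001461}{15870}\right) = \frac{1001461}{15870}$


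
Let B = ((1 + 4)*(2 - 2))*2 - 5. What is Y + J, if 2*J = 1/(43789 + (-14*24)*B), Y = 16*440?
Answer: 640203521/90938 ≈ 7040.0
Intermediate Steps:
Y = 7040
B = -5 (B = (5*0)*2 - 5 = 0*2 - 5 = 0 - 5 = -5)
J = 1/90938 (J = 1/(2*(43789 - 14*24*(-5))) = 1/(2*(43789 - 336*(-5))) = 1/(2*(43789 + 1680)) = (½)/45469 = (½)*(1/45469) = 1/90938 ≈ 1.0997e-5)
Y + J = 7040 + 1/90938 = 640203521/90938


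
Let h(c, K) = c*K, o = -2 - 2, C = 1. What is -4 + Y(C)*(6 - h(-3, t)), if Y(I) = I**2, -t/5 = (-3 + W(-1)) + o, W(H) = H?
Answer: 122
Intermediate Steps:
o = -4
t = 40 (t = -5*((-3 - 1) - 4) = -5*(-4 - 4) = -5*(-8) = 40)
h(c, K) = K*c
-4 + Y(C)*(6 - h(-3, t)) = -4 + 1**2*(6 - 40*(-3)) = -4 + 1*(6 - 1*(-120)) = -4 + 1*(6 + 120) = -4 + 1*126 = -4 + 126 = 122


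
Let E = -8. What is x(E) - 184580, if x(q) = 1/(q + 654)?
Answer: -119238679/646 ≈ -1.8458e+5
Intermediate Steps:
x(q) = 1/(654 + q)
x(E) - 184580 = 1/(654 - 8) - 184580 = 1/646 - 184580 = -119238679/646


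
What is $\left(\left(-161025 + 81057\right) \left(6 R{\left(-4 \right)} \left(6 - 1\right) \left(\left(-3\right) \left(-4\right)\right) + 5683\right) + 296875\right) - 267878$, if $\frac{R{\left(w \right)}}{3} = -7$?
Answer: $150128933$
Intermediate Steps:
$R{\left(w \right)} = -21$ ($R{\left(w \right)} = 3 \left(-7\right) = -21$)
$\left(\left(-161025 + 81057\right) \left(6 R{\left(-4 \right)} \left(6 - 1\right) \left(\left(-3\right) \left(-4\right)\right) + 5683\right) + 296875\right) - 267878 = \left(\left(-161025 + 81057\right) \left(6 \left(-21\right) \left(6 - 1\right) \left(\left(-3\right) \left(-4\right)\right) + 5683\right) + 296875\right) - 267878 = \left(- 79968 \left(- 126 \cdot 5 \cdot 12 + 5683\right) + 296875\right) - 267878 = \left(- 79968 \left(\left(-126\right) 60 + 5683\right) + 296875\right) - 267878 = \left(- 79968 \left(-7560 + 5683\right) + 296875\right) - 267878 = \left(\left(-79968\right) \left(-1877\right) + 296875\right) - 267878 = \left(150099936 + 296875\right) - 267878 = 150396811 - 267878 = 150128933$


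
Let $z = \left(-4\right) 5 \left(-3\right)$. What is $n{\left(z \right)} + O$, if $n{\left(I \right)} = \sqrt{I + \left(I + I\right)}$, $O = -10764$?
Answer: $-10764 + 6 \sqrt{5} \approx -10751.0$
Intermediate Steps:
$z = 60$ ($z = \left(-20\right) \left(-3\right) = 60$)
$n{\left(I \right)} = \sqrt{3} \sqrt{I}$ ($n{\left(I \right)} = \sqrt{I + 2 I} = \sqrt{3 I} = \sqrt{3} \sqrt{I}$)
$n{\left(z \right)} + O = \sqrt{3} \sqrt{60} - 10764 = \sqrt{3} \cdot 2 \sqrt{15} - 10764 = 6 \sqrt{5} - 10764 = -10764 + 6 \sqrt{5}$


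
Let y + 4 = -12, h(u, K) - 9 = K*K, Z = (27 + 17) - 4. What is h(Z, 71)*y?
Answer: -80800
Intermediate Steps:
Z = 40 (Z = 44 - 4 = 40)
h(u, K) = 9 + K**2 (h(u, K) = 9 + K*K = 9 + K**2)
y = -16 (y = -4 - 12 = -16)
h(Z, 71)*y = (9 + 71**2)*(-16) = (9 + 5041)*(-16) = 5050*(-16) = -80800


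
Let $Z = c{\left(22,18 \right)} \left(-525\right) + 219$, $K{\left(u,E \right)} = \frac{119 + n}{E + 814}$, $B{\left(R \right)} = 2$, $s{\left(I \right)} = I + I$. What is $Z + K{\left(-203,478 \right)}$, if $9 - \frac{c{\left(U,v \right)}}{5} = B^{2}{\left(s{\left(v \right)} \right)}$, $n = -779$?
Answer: $- \frac{4168803}{323} \approx -12907.0$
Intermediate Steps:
$s{\left(I \right)} = 2 I$
$K{\left(u,E \right)} = - \frac{660}{814 + E}$ ($K{\left(u,E \right)} = \frac{119 - 779}{E + 814} = - \frac{660}{814 + E}$)
$c{\left(U,v \right)} = 25$ ($c{\left(U,v \right)} = 45 - 5 \cdot 2^{2} = 45 - 20 = 25$)
$Z = -12906$ ($Z = 25 \left(-525\right) + 219 = -13125 + 219 = -12906$)
$Z + K{\left(-203,478 \right)} = -12906 - \frac{660}{814 + 478} = -12906 - \frac{660}{1292} = -12906 - \frac{165}{323} = - \frac{4168803}{323}$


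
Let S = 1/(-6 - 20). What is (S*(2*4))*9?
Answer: -36/13 ≈ -2.7692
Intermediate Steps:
S = -1/26 (S = 1/(-26) = -1/26 ≈ -0.038462)
(S*(2*4))*9 = -4/13*9 = -36/13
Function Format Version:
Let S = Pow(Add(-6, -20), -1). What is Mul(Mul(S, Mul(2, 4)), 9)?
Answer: Rational(-36, 13) ≈ -2.7692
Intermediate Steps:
S = Rational(-1, 26) (S = Pow(-26, -1) = Rational(-1, 26) ≈ -0.038462)
Mul(Mul(S, Mul(2, 4)), 9) = Mul(Mul(Rational(-1, 26), Mul(2, 4)), 9) = Mul(Mul(Rational(-1, 26), 8), 9) = Mul(Rational(-4, 13), 9) = Rational(-36, 13)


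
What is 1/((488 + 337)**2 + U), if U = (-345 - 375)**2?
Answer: 1/1199025 ≈ 8.3401e-7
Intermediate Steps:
U = 518400 (U = (-720)**2 = 518400)
1/((488 + 337)**2 + U) = 1/((488 + 337)**2 + 518400) = 1/(825**2 + 518400) = 1/(680625 + 518400) = 1/1199025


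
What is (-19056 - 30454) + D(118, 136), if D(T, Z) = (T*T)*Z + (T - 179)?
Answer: 1844093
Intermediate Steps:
D(T, Z) = -179 + T + Z*T**2 (D(T, Z) = T**2*Z + (-179 + T) = Z*T**2 + (-179 + T) = -179 + T + Z*T**2)
(-19056 - 30454) + D(118, 136) = (-19056 - 30454) + (-179 + 118 + 136*118**2) = -49510 + (-179 + 118 + 136*13924) = -49510 + (-179 + 118 + 1893664) = -49510 + 1893603 = 1844093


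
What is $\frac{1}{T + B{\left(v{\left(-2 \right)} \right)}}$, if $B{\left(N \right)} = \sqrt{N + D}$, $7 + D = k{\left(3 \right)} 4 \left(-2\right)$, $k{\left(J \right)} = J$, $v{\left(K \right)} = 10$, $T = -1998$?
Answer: $- \frac{666}{1330675} - \frac{i \sqrt{21}}{3992025} \approx -0.0005005 - 1.1479 \cdot 10^{-6} i$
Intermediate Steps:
$D = -31$ ($D = -7 + 3 \cdot 4 \left(-2\right) = -7 + 12 \left(-2\right) = -7 - 24 = -31$)
$B{\left(N \right)} = \sqrt{-31 + N}$ ($B{\left(N \right)} = \sqrt{N - 31} = \sqrt{-31 + N}$)
$\frac{1}{T + B{\left(v{\left(-2 \right)} \right)}} = \frac{1}{-1998 + \sqrt{-31 + 10}} = \frac{1}{-1998 + \sqrt{-21}} = \frac{1}{-1998 + i \sqrt{21}}$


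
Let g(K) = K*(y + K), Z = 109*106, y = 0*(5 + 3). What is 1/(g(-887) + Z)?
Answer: 1/798323 ≈ 1.2526e-6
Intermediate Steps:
y = 0 (y = 0*8 = 0)
Z = 11554
g(K) = K² (g(K) = K*(0 + K) = K*K = K²)
1/(g(-887) + Z) = 1/((-887)² + 11554) = 1/(786769 + 11554) = 1/798323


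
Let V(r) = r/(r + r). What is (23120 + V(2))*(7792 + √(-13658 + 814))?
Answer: 180154936 + 601133*I*√19 ≈ 1.8015e+8 + 2.6203e+6*I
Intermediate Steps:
V(r) = ½ (V(r) = r/((2*r)) = r*(1/(2*r)) = ½)
(23120 + V(2))*(7792 + √(-13658 + 814)) = (23120 + ½)*(7792 + √(-13658 + 814)) = 46241*(7792 + √(-12844))/2 = 46241*(7792 + 26*I*√19)/2 = 180154936 + 601133*I*√19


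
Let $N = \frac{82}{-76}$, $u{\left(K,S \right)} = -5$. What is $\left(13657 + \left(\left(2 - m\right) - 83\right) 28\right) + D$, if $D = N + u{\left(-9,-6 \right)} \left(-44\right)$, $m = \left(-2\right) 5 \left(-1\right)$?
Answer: $\frac{430461}{38} \approx 11328.0$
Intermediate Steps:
$N = - \frac{41}{38}$ ($N = 82 \left(- \frac{1}{76}\right) = - \frac{41}{38} \approx -1.0789$)
$m = 10$ ($m = \left(-10\right) \left(-1\right) = 10$)
$D = \frac{8319}{38}$ ($D = - \frac{41}{38} - -220 = - \frac{41}{38} + 220 = \frac{8319}{38} \approx 218.92$)
$\left(13657 + \left(\left(2 - m\right) - 83\right) 28\right) + D = \left(13657 + \left(\left(2 - 10\right) - 83\right) 28\right) + \frac{8319}{38} = \left(13657 + \left(-8 - 83\right) 28\right) + \frac{8319}{38} = \left(13657 - 2548\right) + \frac{8319}{38} = 11109 + \frac{8319}{38} = \frac{430461}{38}$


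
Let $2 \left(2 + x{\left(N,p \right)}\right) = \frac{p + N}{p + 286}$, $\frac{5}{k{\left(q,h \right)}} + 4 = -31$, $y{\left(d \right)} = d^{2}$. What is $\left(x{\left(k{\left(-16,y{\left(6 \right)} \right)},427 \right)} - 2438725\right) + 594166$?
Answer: $- \frac{9206202457}{4991} \approx -1.8446 \cdot 10^{6}$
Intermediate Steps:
$k{\left(q,h \right)} = - \frac{1}{7}$ ($k{\left(q,h \right)} = \frac{5}{-4 - 31} = \frac{5}{-35} = 5 \left(- \frac{1}{35}\right) = - \frac{1}{7}$)
$x{\left(N,p \right)} = -2 + \frac{N + p}{2 \left(286 + p\right)}$ ($x{\left(N,p \right)} = -2 + \frac{\left(p + N\right) \frac{1}{p + 286}}{2} = -2 + \frac{\left(N + p\right) \frac{1}{286 + p}}{2} = -2 + \frac{\frac{1}{286 + p} \left(N + p\right)}{2} = -2 + \frac{N + p}{2 \left(286 + p\right)}$)
$\left(x{\left(k{\left(-16,y{\left(6 \right)} \right)},427 \right)} - 2438725\right) + 594166 = \left(\frac{-1144 - \frac{1}{7} - 1281}{2 \left(286 + 427\right)} - 2438725\right) + 594166 = \left(\frac{-1144 - \frac{1}{7} - 1281}{2 \cdot 713} - 2438725\right) + 594166 = \left(\frac{1}{2} \cdot \frac{1}{713} \left(- \frac{16976}{7}\right) - 2438725\right) + 594166 = \left(- \frac{8488}{4991} - 2438725\right) + 594166 = - \frac{12171684963}{4991} + 594166 = - \frac{9206202457}{4991}$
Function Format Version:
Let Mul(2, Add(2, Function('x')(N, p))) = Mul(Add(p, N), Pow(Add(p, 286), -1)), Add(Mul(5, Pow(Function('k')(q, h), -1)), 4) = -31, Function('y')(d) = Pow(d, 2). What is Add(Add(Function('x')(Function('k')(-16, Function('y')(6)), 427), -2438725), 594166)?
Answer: Rational(-9206202457, 4991) ≈ -1.8446e+6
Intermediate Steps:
Function('k')(q, h) = Rational(-1, 7) (Function('k')(q, h) = Mul(5, Pow(Add(-4, -31), -1)) = Mul(5, Pow(-35, -1)) = Mul(5, Rational(-1, 35)) = Rational(-1, 7))
Function('x')(N, p) = Add(-2, Mul(Rational(1, 2), Pow(Add(286, p), -1), Add(N, p))) (Function('x')(N, p) = Add(-2, Mul(Rational(1, 2), Mul(Add(p, N), Pow(Add(p, 286), -1)))) = Add(-2, Mul(Rational(1, 2), Mul(Add(N, p), Pow(Add(286, p), -1)))) = Add(-2, Mul(Rational(1, 2), Mul(Pow(Add(286, p), -1), Add(N, p)))) = Add(-2, Mul(Rational(1, 2), Pow(Add(286, p), -1), Add(N, p))))
Add(Add(Function('x')(Function('k')(-16, Function('y')(6)), 427), -2438725), 594166) = Add(Add(Mul(Rational(1, 2), Pow(Add(286, 427), -1), Add(-1144, Rational(-1, 7), Mul(-3, 427))), -2438725), 594166) = Add(Add(Mul(Rational(1, 2), Pow(713, -1), Add(-1144, Rational(-1, 7), -1281)), -2438725), 594166) = Add(Add(Mul(Rational(1, 2), Rational(1, 713), Rational(-16976, 7)), -2438725), 594166) = Add(Add(Rational(-8488, 4991), -2438725), 594166) = Add(Rational(-12171684963, 4991), 594166) = Rational(-9206202457, 4991)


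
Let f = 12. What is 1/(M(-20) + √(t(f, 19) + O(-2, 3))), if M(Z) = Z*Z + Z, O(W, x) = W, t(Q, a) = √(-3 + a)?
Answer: 190/72199 - √2/144398 ≈ 0.0026218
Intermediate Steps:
M(Z) = Z + Z² (M(Z) = Z² + Z = Z + Z²)
1/(M(-20) + √(t(f, 19) + O(-2, 3))) = 1/(-20*(1 - 20) + √(√(-3 + 19) - 2)) = 1/(-20*(-19) + √(√16 - 2)) = 1/(380 + √(4 - 2)) = 1/(380 + √2)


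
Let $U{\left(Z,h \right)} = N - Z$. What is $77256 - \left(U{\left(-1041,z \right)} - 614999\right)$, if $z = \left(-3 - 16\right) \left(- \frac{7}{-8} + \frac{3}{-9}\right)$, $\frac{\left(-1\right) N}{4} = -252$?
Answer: $690206$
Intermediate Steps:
$N = 1008$ ($N = \left(-4\right) \left(-252\right) = 1008$)
$z = - \frac{247}{24}$ ($z = - 19 \left(\left(-7\right) \left(- \frac{1}{8}\right) + 3 \left(- \frac{1}{9}\right)\right) = - 19 \left(\frac{7}{8} - \frac{1}{3}\right) = \left(-19\right) \frac{13}{24} = - \frac{247}{24} \approx -10.292$)
$U{\left(Z,h \right)} = 1008 - Z$
$77256 - \left(U{\left(-1041,z \right)} - 614999\right) = 77256 - \left(\left(1008 - -1041\right) - 614999\right) = 77256 - \left(\left(1008 + 1041\right) - 614999\right) = 77256 - \left(2049 - 614999\right) = 77256 - -612950 = 77256 + 612950 = 690206$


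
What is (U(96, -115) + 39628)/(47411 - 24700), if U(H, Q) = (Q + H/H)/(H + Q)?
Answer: 39634/22711 ≈ 1.7451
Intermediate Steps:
U(H, Q) = (1 + Q)/(H + Q) (U(H, Q) = (Q + 1)/(H + Q) = (1 + Q)/(H + Q))
(U(96, -115) + 39628)/(47411 - 24700) = ((1 - 115)/(96 - 115) + 39628)/(47411 - 24700) = (-114/(-19) + 39628)/22711 = (-1/19*(-114) + 39628)*(1/22711) = (6 + 39628)*(1/22711) = 39634*(1/22711) = 39634/22711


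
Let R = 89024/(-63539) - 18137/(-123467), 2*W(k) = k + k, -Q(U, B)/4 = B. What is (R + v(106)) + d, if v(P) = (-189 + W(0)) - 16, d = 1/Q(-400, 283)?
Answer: -1831649399689673/8880505715116 ≈ -206.26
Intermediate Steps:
Q(U, B) = -4*B
d = -1/1132 (d = 1/(-4*283) = 1/(-1132) = -1/1132 ≈ -0.00088339)
W(k) = k (W(k) = (k + k)/2 = (2*k)/2 = k)
v(P) = -205 (v(P) = (-189 + 0) - 16 = -189 - 16 = -205)
R = -9839119365/7844969713 (R = 89024*(-1/63539) - 18137*(-1/123467) = -89024/63539 + 18137/123467 = -9839119365/7844969713 ≈ -1.2542)
(R + v(106)) + d = (-9839119365/7844969713 - 205) - 1/1132 = -1618057910530/7844969713 - 1/1132 = -1831649399689673/8880505715116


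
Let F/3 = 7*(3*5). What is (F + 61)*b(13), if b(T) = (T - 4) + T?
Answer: 8272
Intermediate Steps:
F = 315 (F = 3*(7*(3*5)) = 3*(7*15) = 3*105 = 315)
b(T) = -4 + 2*T (b(T) = (-4 + T) + T = -4 + 2*T)
(F + 61)*b(13) = (315 + 61)*(-4 + 2*13) = 376*(-4 + 26) = 376*22 = 8272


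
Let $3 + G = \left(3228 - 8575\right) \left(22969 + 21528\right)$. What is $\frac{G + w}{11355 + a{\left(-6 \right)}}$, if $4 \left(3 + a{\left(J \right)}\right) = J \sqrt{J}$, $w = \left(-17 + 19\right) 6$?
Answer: $- \frac{51446280160}{2454627} - \frac{6797870 i \sqrt{6}}{2454627} \approx -20959.0 - 6.7836 i$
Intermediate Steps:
$w = 12$ ($w = 2 \cdot 6 = 12$)
$G = -237925462$ ($G = -3 + \left(3228 - 8575\right) \left(22969 + 21528\right) = -3 - 237925459 = -237925462$)
$a{\left(J \right)} = -3 + \frac{J^{\frac{3}{2}}}{4}$ ($a{\left(J \right)} = -3 + \frac{J \sqrt{J}}{4} = -3 + \frac{J^{\frac{3}{2}}}{4}$)
$\frac{G + w}{11355 + a{\left(-6 \right)}} = \frac{-237925462 + 12}{11355 - \left(3 - \frac{\left(-6\right)^{\frac{3}{2}}}{4}\right)} = - \frac{237925450}{11355 - \left(3 - \frac{\left(-6\right) i \sqrt{6}}{4}\right)} = - \frac{237925450}{11355 - \left(3 + \frac{3 i \sqrt{6}}{2}\right)} = - \frac{237925450}{11352 - \frac{3 i \sqrt{6}}{2}}$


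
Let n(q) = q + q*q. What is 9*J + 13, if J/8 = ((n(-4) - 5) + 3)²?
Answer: 7213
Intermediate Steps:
n(q) = q + q²
J = 800 (J = 8*((-4*(1 - 4) - 5) + 3)² = 8*((-4*(-3) - 5) + 3)² = 8*((12 - 5) + 3)² = 8*(7 + 3)² = 8*10² = 8*100 = 800)
9*J + 13 = 9*800 + 13 = 7200 + 13 = 7213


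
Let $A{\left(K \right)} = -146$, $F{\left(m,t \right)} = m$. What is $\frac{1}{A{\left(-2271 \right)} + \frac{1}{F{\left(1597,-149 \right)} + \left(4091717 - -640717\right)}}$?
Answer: $- \frac{4734031}{691168525} \approx -0.0068493$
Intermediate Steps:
$\frac{1}{A{\left(-2271 \right)} + \frac{1}{F{\left(1597,-149 \right)} + \left(4091717 - -640717\right)}} = \frac{1}{-146 + \frac{1}{1597 + \left(4091717 - -640717\right)}} = \frac{1}{-146 + \frac{1}{1597 + \left(4091717 + 640717\right)}} = \frac{1}{-146 + \frac{1}{1597 + 4732434}} = \frac{1}{-146 + \frac{1}{4734031}} = \frac{1}{- \frac{691168525}{4734031}} = - \frac{4734031}{691168525}$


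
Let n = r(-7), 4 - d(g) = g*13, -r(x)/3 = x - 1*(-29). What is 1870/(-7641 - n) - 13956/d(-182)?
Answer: -734324/119685 ≈ -6.1355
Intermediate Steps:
r(x) = -87 - 3*x (r(x) = -3*(x - 1*(-29)) = -3*(x + 29) = -3*(29 + x) = -87 - 3*x)
d(g) = 4 - 13*g (d(g) = 4 - g*13 = 4 - 13*g)
n = -66 (n = -87 - 3*(-7) = -87 + 21 = -66)
1870/(-7641 - n) - 13956/d(-182) = 1870/(-7641 - 1*(-66)) - 13956/(4 - 13*(-182)) = 1870/(-7641 + 66) - 13956/(4 + 2366) = 1870/(-7575) - 13956/2370 = 1870*(-1/7575) - 13956*1/2370 = -374/1515 - 2326/395 = -734324/119685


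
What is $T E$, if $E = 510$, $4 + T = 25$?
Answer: $10710$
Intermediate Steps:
$T = 21$ ($T = -4 + 25 = 21$)
$T E = 21 \cdot 510 = 10710$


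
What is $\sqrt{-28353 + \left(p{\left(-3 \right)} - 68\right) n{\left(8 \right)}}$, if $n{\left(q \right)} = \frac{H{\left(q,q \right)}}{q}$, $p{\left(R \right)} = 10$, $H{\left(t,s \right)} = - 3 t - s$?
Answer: $i \sqrt{28121} \approx 167.69 i$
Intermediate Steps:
$H{\left(t,s \right)} = - s - 3 t$
$n{\left(q \right)} = -4$ ($n{\left(q \right)} = \frac{- q - 3 q}{q} = \frac{\left(-4\right) q}{q} = -4$)
$\sqrt{-28353 + \left(p{\left(-3 \right)} - 68\right) n{\left(8 \right)}} = \sqrt{-28353 + \left(10 - 68\right) \left(-4\right)} = \sqrt{-28353 - -232} = \sqrt{-28353 + 232} = \sqrt{-28121} = i \sqrt{28121}$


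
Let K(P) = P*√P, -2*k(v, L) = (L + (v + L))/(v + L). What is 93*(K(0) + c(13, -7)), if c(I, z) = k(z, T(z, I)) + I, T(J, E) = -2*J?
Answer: 2139/2 ≈ 1069.5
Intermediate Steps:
k(v, L) = -(v + 2*L)/(2*(L + v)) (k(v, L) = -(L + (v + L))/(2*(v + L)) = -(L + (L + v))/(2*(L + v)) = -(v + 2*L)/(2*(L + v)))
K(P) = P^(3/2)
c(I, z) = -3/2 + I (c(I, z) = (-(-2)*z - z/2)/(-2*z + z) + I = (2*z - z/2)/((-z)) + I = (-1/z)*(3*z/2) + I = -3/2 + I)
93*(K(0) + c(13, -7)) = 93*(0^(3/2) + (-3/2 + 13)) = 93*(0 + 23/2) = 93*(23/2) = 2139/2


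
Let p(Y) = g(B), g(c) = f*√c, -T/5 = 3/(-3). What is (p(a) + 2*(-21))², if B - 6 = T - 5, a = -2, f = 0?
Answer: 1764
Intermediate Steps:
T = 5 (T = -15/(-3) = -15*(-1)/3 = -5*(-1) = 5)
B = 6 (B = 6 + (5 - 5) = 6 + 0 = 6)
g(c) = 0 (g(c) = 0*√c = 0)
p(Y) = 0
(p(a) + 2*(-21))² = (0 + 2*(-21))² = (0 - 42)² = (-42)² = 1764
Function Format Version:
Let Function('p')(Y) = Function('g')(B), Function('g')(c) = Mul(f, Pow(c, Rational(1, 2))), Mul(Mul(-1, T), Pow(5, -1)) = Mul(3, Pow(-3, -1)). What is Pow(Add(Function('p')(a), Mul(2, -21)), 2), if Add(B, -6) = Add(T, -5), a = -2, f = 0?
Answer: 1764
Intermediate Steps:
T = 5 (T = Mul(-5, Mul(3, Pow(-3, -1))) = Mul(-5, Mul(3, Rational(-1, 3))) = Mul(-5, -1) = 5)
B = 6 (B = Add(6, Add(5, -5)) = Add(6, 0) = 6)
Function('g')(c) = 0 (Function('g')(c) = Mul(0, Pow(c, Rational(1, 2))) = 0)
Function('p')(Y) = 0
Pow(Add(Function('p')(a), Mul(2, -21)), 2) = Pow(Add(0, Mul(2, -21)), 2) = Pow(Add(0, -42), 2) = Pow(-42, 2) = 1764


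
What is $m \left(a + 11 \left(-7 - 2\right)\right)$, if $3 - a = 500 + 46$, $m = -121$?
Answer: $77682$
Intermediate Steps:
$a = -543$ ($a = 3 - \left(500 + 46\right) = 3 - 546 = -543$)
$m \left(a + 11 \left(-7 - 2\right)\right) = - 121 \left(-543 + 11 \left(-7 - 2\right)\right) = - 121 \left(-543 + 11 \left(-9\right)\right) = - 121 \left(-543 - 99\right) = \left(-121\right) \left(-642\right) = 77682$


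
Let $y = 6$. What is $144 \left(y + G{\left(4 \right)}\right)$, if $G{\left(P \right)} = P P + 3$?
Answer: $3600$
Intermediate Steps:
$G{\left(P \right)} = 3 + P^{2}$ ($G{\left(P \right)} = P^{2} + 3 = 3 + P^{2}$)
$144 \left(y + G{\left(4 \right)}\right) = 144 \left(6 + \left(3 + 4^{2}\right)\right) = 144 \left(6 + \left(3 + 16\right)\right) = 144 \left(6 + 19\right) = 144 \cdot 25 = 3600$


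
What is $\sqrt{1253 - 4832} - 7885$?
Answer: $-7885 + i \sqrt{3579} \approx -7885.0 + 59.825 i$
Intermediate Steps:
$\sqrt{1253 - 4832} - 7885 = \sqrt{-3579} - 7885 = i \sqrt{3579} - 7885 = -7885 + i \sqrt{3579}$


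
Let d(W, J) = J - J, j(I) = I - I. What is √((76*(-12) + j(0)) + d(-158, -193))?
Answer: 4*I*√57 ≈ 30.199*I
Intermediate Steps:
j(I) = 0
d(W, J) = 0
√((76*(-12) + j(0)) + d(-158, -193)) = √((76*(-12) + 0) + 0) = √((-912 + 0) + 0) = √(-912 + 0) = √(-912) = 4*I*√57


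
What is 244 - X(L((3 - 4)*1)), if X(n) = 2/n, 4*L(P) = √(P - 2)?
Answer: 244 + 8*I*√3/3 ≈ 244.0 + 4.6188*I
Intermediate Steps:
L(P) = √(-2 + P)/4 (L(P) = √(P - 2)/4 = √(-2 + P)/4)
244 - X(L((3 - 4)*1)) = 244 - 2/(√(-2 + (3 - 4)*1)/4) = 244 - 2/(√(-2 - 1*1)/4) = 244 - 2/(√(-2 - 1)/4) = 244 - 2/(√(-3)/4) = 244 - 2/((I*√3)/4) = 244 - 2/(I*√3/4) = 244 - 2*(-4*I*√3/3) = 244 - (-8)*I*√3/3 = 244 + 8*I*√3/3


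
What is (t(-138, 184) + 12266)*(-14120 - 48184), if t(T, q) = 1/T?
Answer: -17577069488/23 ≈ -7.6422e+8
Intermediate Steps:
(t(-138, 184) + 12266)*(-14120 - 48184) = (1/(-138) + 12266)*(-14120 - 48184) = (-1/138 + 12266)*(-62304) = (1692707/138)*(-62304) = -17577069488/23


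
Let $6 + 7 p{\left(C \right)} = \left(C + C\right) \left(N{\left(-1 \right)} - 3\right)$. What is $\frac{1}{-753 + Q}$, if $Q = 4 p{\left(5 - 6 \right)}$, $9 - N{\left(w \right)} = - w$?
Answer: $- \frac{7}{5335} \approx -0.0013121$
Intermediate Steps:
$N{\left(w \right)} = 9 + w$ ($N{\left(w \right)} = 9 - - w = 9 + w$)
$p{\left(C \right)} = - \frac{6}{7} + \frac{10 C}{7}$ ($p{\left(C \right)} = - \frac{6}{7} + \frac{\left(C + C\right) \left(\left(9 - 1\right) - 3\right)}{7} = - \frac{6}{7} + \frac{2 C \left(8 - 3\right)}{7} = - \frac{6}{7} + \frac{2 C 5}{7} = - \frac{6}{7} + \frac{10 C}{7}$)
$Q = - \frac{64}{7}$ ($Q = 4 \left(- \frac{6}{7} + \frac{10 \left(5 - 6\right)}{7}\right) = 4 \left(- \frac{6}{7} + \frac{10}{7} \left(-1\right)\right) = 4 \left(- \frac{6}{7} - \frac{10}{7}\right) = 4 \left(- \frac{16}{7}\right) = - \frac{64}{7} \approx -9.1429$)
$\frac{1}{-753 + Q} = \frac{1}{-753 - \frac{64}{7}} = \frac{1}{- \frac{5335}{7}} = - \frac{7}{5335}$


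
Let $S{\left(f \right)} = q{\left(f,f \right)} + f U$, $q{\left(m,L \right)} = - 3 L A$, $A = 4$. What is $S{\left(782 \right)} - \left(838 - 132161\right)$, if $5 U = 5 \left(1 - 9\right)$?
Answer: $115683$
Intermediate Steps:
$q{\left(m,L \right)} = - 12 L$ ($q{\left(m,L \right)} = - 3 L 4 = - 12 L$)
$U = -8$ ($U = \frac{5 \left(1 - 9\right)}{5} = \frac{5 \left(-8\right)}{5} = \frac{1}{5} \left(-40\right) = -8$)
$S{\left(f \right)} = - 20 f$ ($S{\left(f \right)} = - 12 f + f \left(-8\right) = - 12 f - 8 f = - 20 f$)
$S{\left(782 \right)} - \left(838 - 132161\right) = \left(-20\right) 782 - \left(838 - 132161\right) = -15640 - \left(838 - 132161\right) = -15640 - -131323 = -15640 + 131323 = 115683$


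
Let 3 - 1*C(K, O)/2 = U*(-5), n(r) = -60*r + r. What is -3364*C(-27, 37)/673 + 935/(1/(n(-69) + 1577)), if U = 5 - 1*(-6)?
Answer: 3553642016/673 ≈ 5.2803e+6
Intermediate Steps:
U = 11 (U = 5 + 6 = 11)
n(r) = -59*r
C(K, O) = 116 (C(K, O) = 6 - 22*(-5) = 6 - 2*(-55) = 6 + 110 = 116)
-3364*C(-27, 37)/673 + 935/(1/(n(-69) + 1577)) = -3364/((-(-673)/116)) + 935/(1/(-59*(-69) + 1577)) = -3364/((-(-673)/116)) + 935/(1/(4071 + 1577)) = -3364/((-1*(-673/116))) + 935/(1/5648) = -3364/673/116 + 935/(1/5648) = -3364*116/673 + 935*5648 = -390224/673 + 5280880 = 3553642016/673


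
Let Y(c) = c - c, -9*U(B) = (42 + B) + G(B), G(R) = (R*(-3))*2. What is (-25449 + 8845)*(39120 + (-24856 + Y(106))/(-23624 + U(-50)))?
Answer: -34574445540264/53227 ≈ -6.4957e+8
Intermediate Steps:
G(R) = -6*R (G(R) = -3*R*2 = -6*R)
U(B) = -14/3 + 5*B/9 (U(B) = -((42 + B) - 6*B)/9 = -(42 - 5*B)/9 = -14/3 + 5*B/9)
Y(c) = 0
(-25449 + 8845)*(39120 + (-24856 + Y(106))/(-23624 + U(-50))) = (-25449 + 8845)*(39120 + (-24856 + 0)/(-23624 + (-14/3 + (5/9)*(-50)))) = -16604*(39120 - 24856/(-23624 + (-14/3 - 250/9))) = -16604*(39120 - 24856/(-23624 - 292/9)) = -16604*(39120 - 24856/(-212908/9)) = -16604*(39120 - 24856*(-9/212908)) = -16604*(39120 + 55926/53227) = -16604*2082296166/53227 = -34574445540264/53227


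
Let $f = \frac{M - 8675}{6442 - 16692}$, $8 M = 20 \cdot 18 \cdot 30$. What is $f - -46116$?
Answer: $\frac{18907853}{410} \approx 46117.0$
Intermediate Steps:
$M = 1350$ ($M = \frac{20 \cdot 18 \cdot 30}{8} = \frac{360 \cdot 30}{8} = \frac{1}{8} \cdot 10800 = 1350$)
$f = \frac{293}{410}$ ($f = \frac{1350 - 8675}{6442 - 16692} = - \frac{7325}{-10250} = \left(-7325\right) \left(- \frac{1}{10250}\right) = \frac{293}{410} \approx 0.71463$)
$f - -46116 = \frac{293}{410} - -46116 = \frac{293}{410} + 46116 = \frac{18907853}{410}$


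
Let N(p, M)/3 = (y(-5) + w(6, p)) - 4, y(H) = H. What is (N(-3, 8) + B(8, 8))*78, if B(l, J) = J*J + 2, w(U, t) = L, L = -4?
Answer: 2106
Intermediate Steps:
w(U, t) = -4
N(p, M) = -39 (N(p, M) = 3*((-5 - 4) - 4) = 3*(-9 - 4) = 3*(-13) = -39)
B(l, J) = 2 + J² (B(l, J) = J² + 2 = 2 + J²)
(N(-3, 8) + B(8, 8))*78 = (-39 + (2 + 8²))*78 = (-39 + (2 + 64))*78 = (-39 + 66)*78 = 27*78 = 2106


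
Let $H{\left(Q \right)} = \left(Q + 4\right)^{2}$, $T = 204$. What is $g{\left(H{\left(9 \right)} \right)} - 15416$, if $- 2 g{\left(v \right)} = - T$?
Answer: $-15314$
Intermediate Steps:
$H{\left(Q \right)} = \left(4 + Q\right)^{2}$
$g{\left(v \right)} = 102$ ($g{\left(v \right)} = - \frac{\left(-1\right) 204}{2} = \left(- \frac{1}{2}\right) \left(-204\right) = 102$)
$g{\left(H{\left(9 \right)} \right)} - 15416 = 102 - 15416 = -15314$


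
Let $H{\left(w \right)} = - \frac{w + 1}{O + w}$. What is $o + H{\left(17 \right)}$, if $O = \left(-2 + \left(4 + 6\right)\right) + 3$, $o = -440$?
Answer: $- \frac{6169}{14} \approx -440.64$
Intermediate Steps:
$O = 11$ ($O = \left(-2 + 10\right) + 3 = 8 + 3 = 11$)
$H{\left(w \right)} = - \frac{1 + w}{11 + w}$ ($H{\left(w \right)} = - \frac{w + 1}{11 + w} = - \frac{1 + w}{11 + w}$)
$o + H{\left(17 \right)} = -440 + \frac{-1 - 17}{11 + 17} = -440 + \frac{-1 - 17}{28} = -440 + \frac{1}{28} \left(-18\right) = -440 - \frac{9}{14} = - \frac{6169}{14}$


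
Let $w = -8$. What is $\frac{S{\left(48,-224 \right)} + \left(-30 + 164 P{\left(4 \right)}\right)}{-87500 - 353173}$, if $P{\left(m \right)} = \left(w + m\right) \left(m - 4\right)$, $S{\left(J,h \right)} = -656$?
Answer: $\frac{686}{440673} \approx 0.0015567$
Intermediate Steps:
$P{\left(m \right)} = \left(-8 + m\right) \left(-4 + m\right)$ ($P{\left(m \right)} = \left(-8 + m\right) \left(m - 4\right) = \left(-8 + m\right) \left(-4 + m\right)$)
$\frac{S{\left(48,-224 \right)} + \left(-30 + 164 P{\left(4 \right)}\right)}{-87500 - 353173} = \frac{-656 - \left(30 - 164 \left(32 + 4^{2} - 48\right)\right)}{-87500 - 353173} = \frac{-656 - \left(30 - 164 \left(32 + 16 - 48\right)\right)}{-440673} = \left(-656 + \left(-30 + 164 \cdot 0\right)\right) \left(- \frac{1}{440673}\right) = \left(-656 + \left(-30 + 0\right)\right) \left(- \frac{1}{440673}\right) = \left(-656 - 30\right) \left(- \frac{1}{440673}\right) = \left(-686\right) \left(- \frac{1}{440673}\right) = \frac{686}{440673}$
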